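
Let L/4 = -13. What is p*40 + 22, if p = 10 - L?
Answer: 2502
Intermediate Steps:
L = -52 (L = 4*(-13) = -52)
p = 62 (p = 10 - 1*(-52) = 10 + 52 = 62)
p*40 + 22 = 62*40 + 22 = 2480 + 22 = 2502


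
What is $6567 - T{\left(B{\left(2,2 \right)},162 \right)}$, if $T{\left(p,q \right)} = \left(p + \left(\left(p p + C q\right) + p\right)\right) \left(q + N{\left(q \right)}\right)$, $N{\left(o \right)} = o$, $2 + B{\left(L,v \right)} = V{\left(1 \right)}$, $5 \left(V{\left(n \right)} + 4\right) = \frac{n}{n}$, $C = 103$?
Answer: $- \frac{135170949}{25} \approx -5.4068 \cdot 10^{6}$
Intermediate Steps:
$V{\left(n \right)} = - \frac{19}{5}$ ($V{\left(n \right)} = -4 + \frac{n \frac{1}{n}}{5} = -4 + \frac{1}{5} \cdot 1 = -4 + \frac{1}{5} = - \frac{19}{5}$)
$B{\left(L,v \right)} = - \frac{29}{5}$ ($B{\left(L,v \right)} = -2 - \frac{19}{5} = - \frac{29}{5}$)
$T{\left(p,q \right)} = 2 q \left(p^{2} + 2 p + 103 q\right)$ ($T{\left(p,q \right)} = \left(p + \left(\left(p p + 103 q\right) + p\right)\right) \left(q + q\right) = \left(p + \left(\left(p^{2} + 103 q\right) + p\right)\right) 2 q = \left(p + \left(p + p^{2} + 103 q\right)\right) 2 q = \left(p^{2} + 2 p + 103 q\right) 2 q = 2 q \left(p^{2} + 2 p + 103 q\right)$)
$6567 - T{\left(B{\left(2,2 \right)},162 \right)} = 6567 - 2 \cdot 162 \left(\left(- \frac{29}{5}\right)^{2} + 2 \left(- \frac{29}{5}\right) + 103 \cdot 162\right) = 6567 - 2 \cdot 162 \left(\frac{841}{25} - \frac{58}{5} + 16686\right) = 6567 - 2 \cdot 162 \cdot \frac{417701}{25} = 6567 - \frac{135335124}{25} = - \frac{135170949}{25}$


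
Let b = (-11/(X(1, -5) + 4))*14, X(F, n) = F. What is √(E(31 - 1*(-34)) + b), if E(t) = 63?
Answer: √805/5 ≈ 5.6745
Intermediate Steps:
b = -154/5 (b = (-11/(1 + 4))*14 = (-11/5)*14 = ((⅕)*(-11))*14 = -11/5*14 = -154/5 ≈ -30.800)
√(E(31 - 1*(-34)) + b) = √(63 - 154/5) = √(161/5) = √805/5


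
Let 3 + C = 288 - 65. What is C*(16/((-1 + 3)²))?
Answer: 880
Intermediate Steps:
C = 220 (C = -3 + (288 - 65) = -3 + 223 = 220)
C*(16/((-1 + 3)²)) = 220*(16/((-1 + 3)²)) = 220*(16/(2²)) = 220*(16/4) = 220*(16*(¼)) = 220*4 = 880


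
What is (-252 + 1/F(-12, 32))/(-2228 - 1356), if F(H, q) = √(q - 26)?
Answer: 9/128 - √6/21504 ≈ 0.070199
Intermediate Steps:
F(H, q) = √(-26 + q)
(-252 + 1/F(-12, 32))/(-2228 - 1356) = (-252 + 1/(√(-26 + 32)))/(-2228 - 1356) = (-252 + 1/(√6))/(-3584) = (-252 + √6/6)*(-1/3584) = 9/128 - √6/21504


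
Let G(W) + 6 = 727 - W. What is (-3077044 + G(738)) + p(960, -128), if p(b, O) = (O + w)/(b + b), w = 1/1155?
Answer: -6823690621439/2217600 ≈ -3.0771e+6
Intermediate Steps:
w = 1/1155 ≈ 0.00086580
p(b, O) = (1/1155 + O)/(2*b) (p(b, O) = (O + 1/1155)/(b + b) = (1/1155 + O)/((2*b)) = (1/1155 + O)*(1/(2*b)) = (1/1155 + O)/(2*b))
G(W) = 721 - W (G(W) = -6 + (727 - W) = 721 - W)
(-3077044 + G(738)) + p(960, -128) = (-3077044 + (721 - 1*738)) + (1/2310)*(1 + 1155*(-128))/960 = (-3077044 + (721 - 738)) + (1/2310)*(1/960)*(1 - 147840) = (-3077044 - 17) + (1/2310)*(1/960)*(-147839) = -3077061 - 147839/2217600 = -6823690621439/2217600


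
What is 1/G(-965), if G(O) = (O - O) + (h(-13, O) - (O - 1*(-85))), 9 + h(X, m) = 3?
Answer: 1/874 ≈ 0.0011442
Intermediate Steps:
h(X, m) = -6 (h(X, m) = -9 + 3 = -6)
G(O) = -91 - O (G(O) = (O - O) + (-6 - (O - 1*(-85))) = 0 + (-6 - (O + 85)) = 0 + (-6 - (85 + O)) = 0 + (-6 + (-85 - O)) = 0 + (-91 - O) = -91 - O)
1/G(-965) = 1/(-91 - 1*(-965)) = 1/(-91 + 965) = 1/874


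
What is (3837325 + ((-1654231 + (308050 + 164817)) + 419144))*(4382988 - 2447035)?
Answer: 5953258750065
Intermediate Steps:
(3837325 + ((-1654231 + (308050 + 164817)) + 419144))*(4382988 - 2447035) = (3837325 + ((-1654231 + 472867) + 419144))*1935953 = (3837325 + (-1181364 + 419144))*1935953 = (3837325 - 762220)*1935953 = 3075105*1935953 = 5953258750065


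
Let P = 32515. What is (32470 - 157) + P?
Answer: 64828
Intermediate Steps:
(32470 - 157) + P = (32470 - 157) + 32515 = 32313 + 32515 = 64828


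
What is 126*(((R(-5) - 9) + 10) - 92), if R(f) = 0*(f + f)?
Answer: -11466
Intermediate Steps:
R(f) = 0 (R(f) = 0*(2*f) = 0)
126*(((R(-5) - 9) + 10) - 92) = 126*(((0 - 9) + 10) - 92) = 126*((-9 + 10) - 92) = 126*(1 - 92) = 126*(-91) = -11466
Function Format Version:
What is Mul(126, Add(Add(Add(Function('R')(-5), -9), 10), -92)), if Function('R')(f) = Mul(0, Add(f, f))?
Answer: -11466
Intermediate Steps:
Function('R')(f) = 0 (Function('R')(f) = Mul(0, Mul(2, f)) = 0)
Mul(126, Add(Add(Add(Function('R')(-5), -9), 10), -92)) = Mul(126, Add(Add(Add(0, -9), 10), -92)) = Mul(126, Add(Add(-9, 10), -92)) = Mul(126, Add(1, -92)) = Mul(126, -91) = -11466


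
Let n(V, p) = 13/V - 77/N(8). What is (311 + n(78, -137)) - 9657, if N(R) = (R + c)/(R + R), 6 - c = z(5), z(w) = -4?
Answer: -169457/18 ≈ -9414.3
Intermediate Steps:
c = 10 (c = 6 - 1*(-4) = 6 + 4 = 10)
N(R) = (10 + R)/(2*R) (N(R) = (R + 10)/(R + R) = (10 + R)/((2*R)) = (10 + R)*(1/(2*R)) = (10 + R)/(2*R))
n(V, p) = -616/9 + 13/V (n(V, p) = 13/V - 77*16/(10 + 8) = 13/V - 77/((1/2)*(1/8)*18) = 13/V - 77/9/8 = 13/V - 77*8/9 = 13/V - 616/9 = -616/9 + 13/V)
(311 + n(78, -137)) - 9657 = (311 + (-616/9 + 13/78)) - 9657 = (311 + (-616/9 + 13*(1/78))) - 9657 = (311 + (-616/9 + 1/6)) - 9657 = (311 - 1229/18) - 9657 = 4369/18 - 9657 = -169457/18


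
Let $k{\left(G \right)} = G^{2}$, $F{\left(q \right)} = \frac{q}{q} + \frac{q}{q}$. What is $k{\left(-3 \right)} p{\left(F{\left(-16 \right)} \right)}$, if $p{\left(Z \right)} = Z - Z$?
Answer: $0$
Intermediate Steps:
$F{\left(q \right)} = 2$ ($F{\left(q \right)} = 1 + 1 = 2$)
$p{\left(Z \right)} = 0$
$k{\left(-3 \right)} p{\left(F{\left(-16 \right)} \right)} = \left(-3\right)^{2} \cdot 0 = 9 \cdot 0 = 0$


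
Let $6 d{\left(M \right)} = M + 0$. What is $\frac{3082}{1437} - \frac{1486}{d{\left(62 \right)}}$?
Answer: $- \frac{6310604}{44547} \approx -141.66$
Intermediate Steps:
$d{\left(M \right)} = \frac{M}{6}$ ($d{\left(M \right)} = \frac{M + 0}{6} = \frac{M}{6}$)
$\frac{3082}{1437} - \frac{1486}{d{\left(62 \right)}} = \frac{3082}{1437} - \frac{1486}{\frac{1}{6} \cdot 62} = 3082 \cdot \frac{1}{1437} - \frac{1486}{\frac{31}{3}} = \frac{3082}{1437} - \frac{4458}{31} = - \frac{6310604}{44547}$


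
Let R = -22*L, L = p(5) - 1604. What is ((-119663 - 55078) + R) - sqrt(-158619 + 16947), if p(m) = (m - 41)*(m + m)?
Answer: -131533 - 2*I*sqrt(35418) ≈ -1.3153e+5 - 376.39*I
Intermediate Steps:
p(m) = 2*m*(-41 + m) (p(m) = (-41 + m)*(2*m) = 2*m*(-41 + m))
L = -1964 (L = 2*5*(-41 + 5) - 1604 = 2*5*(-36) - 1604 = -360 - 1604 = -1964)
R = 43208 (R = -22*(-1964) = 43208)
((-119663 - 55078) + R) - sqrt(-158619 + 16947) = ((-119663 - 55078) + 43208) - sqrt(-158619 + 16947) = (-174741 + 43208) - sqrt(-141672) = -131533 - 2*I*sqrt(35418)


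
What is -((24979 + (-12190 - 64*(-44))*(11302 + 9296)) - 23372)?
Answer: 193084045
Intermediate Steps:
-((24979 + (-12190 - 64*(-44))*(11302 + 9296)) - 23372) = -((24979 + (-12190 + 2816)*20598) - 23372) = -((24979 - 9374*20598) - 23372) = -((24979 - 193085652) - 23372) = -(-193060673 - 23372) = -1*(-193084045) = 193084045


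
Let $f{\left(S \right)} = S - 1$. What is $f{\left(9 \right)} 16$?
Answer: $128$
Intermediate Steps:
$f{\left(S \right)} = -1 + S$
$f{\left(9 \right)} 16 = \left(-1 + 9\right) 16 = 8 \cdot 16 = 128$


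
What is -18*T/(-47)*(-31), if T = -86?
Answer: 47988/47 ≈ 1021.0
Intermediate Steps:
-18*T/(-47)*(-31) = -(-1548)/(-47)*(-31) = -(-1548)*(-1)/47*(-31) = -18*86/47*(-31) = -1548/47*(-31) = 47988/47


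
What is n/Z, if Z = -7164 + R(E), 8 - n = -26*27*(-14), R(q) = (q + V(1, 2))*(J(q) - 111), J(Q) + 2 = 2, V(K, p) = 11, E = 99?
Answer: 4910/9687 ≈ 0.50686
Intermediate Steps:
J(Q) = 0 (J(Q) = -2 + 2 = 0)
R(q) = -1221 - 111*q (R(q) = (q + 11)*(0 - 111) = (11 + q)*(-111) = -1221 - 111*q)
n = -9820 (n = 8 - (-26*27)*(-14) = 8 - (-702)*(-14) = 8 - 1*9828 = 8 - 9828 = -9820)
Z = -19374 (Z = -7164 + (-1221 - 111*99) = -7164 + (-1221 - 10989) = -7164 - 12210 = -19374)
n/Z = -9820/(-19374) = -9820*(-1/19374) = 4910/9687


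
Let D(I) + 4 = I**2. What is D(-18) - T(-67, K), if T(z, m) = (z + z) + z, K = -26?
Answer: 521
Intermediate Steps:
T(z, m) = 3*z (T(z, m) = 2*z + z = 3*z)
D(I) = -4 + I**2
D(-18) - T(-67, K) = (-4 + (-18)**2) - 3*(-67) = (-4 + 324) - 1*(-201) = 320 + 201 = 521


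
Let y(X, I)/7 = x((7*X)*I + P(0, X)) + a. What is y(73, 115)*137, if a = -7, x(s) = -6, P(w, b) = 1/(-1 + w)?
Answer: -12467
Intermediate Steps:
y(X, I) = -91 (y(X, I) = 7*(-6 - 7) = 7*(-13) = -91)
y(73, 115)*137 = -91*137 = -12467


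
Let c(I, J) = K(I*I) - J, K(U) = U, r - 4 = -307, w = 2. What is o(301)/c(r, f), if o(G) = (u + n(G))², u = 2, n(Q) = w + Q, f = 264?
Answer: 18605/18309 ≈ 1.0162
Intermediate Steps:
r = -303 (r = 4 - 307 = -303)
n(Q) = 2 + Q
c(I, J) = I² - J (c(I, J) = I*I - J = I² - J)
o(G) = (4 + G)² (o(G) = (2 + (2 + G))² = (4 + G)²)
o(301)/c(r, f) = (4 + 301)²/((-303)² - 1*264) = 305²/(91809 - 264) = 93025/91545 = 93025*(1/91545) = 18605/18309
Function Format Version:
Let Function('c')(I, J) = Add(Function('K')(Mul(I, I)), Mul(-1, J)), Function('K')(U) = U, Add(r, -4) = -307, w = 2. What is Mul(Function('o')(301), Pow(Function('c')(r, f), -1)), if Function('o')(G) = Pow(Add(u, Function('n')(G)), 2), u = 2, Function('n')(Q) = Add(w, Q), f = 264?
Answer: Rational(18605, 18309) ≈ 1.0162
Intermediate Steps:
r = -303 (r = Add(4, -307) = -303)
Function('n')(Q) = Add(2, Q)
Function('c')(I, J) = Add(Pow(I, 2), Mul(-1, J)) (Function('c')(I, J) = Add(Mul(I, I), Mul(-1, J)) = Add(Pow(I, 2), Mul(-1, J)))
Function('o')(G) = Pow(Add(4, G), 2) (Function('o')(G) = Pow(Add(2, Add(2, G)), 2) = Pow(Add(4, G), 2))
Mul(Function('o')(301), Pow(Function('c')(r, f), -1)) = Mul(Pow(Add(4, 301), 2), Pow(Add(Pow(-303, 2), Mul(-1, 264)), -1)) = Mul(Pow(305, 2), Pow(Add(91809, -264), -1)) = Mul(93025, Pow(91545, -1)) = Mul(93025, Rational(1, 91545)) = Rational(18605, 18309)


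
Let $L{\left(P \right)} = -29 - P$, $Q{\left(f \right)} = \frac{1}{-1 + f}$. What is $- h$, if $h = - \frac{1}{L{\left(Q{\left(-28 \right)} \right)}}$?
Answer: $- \frac{29}{840} \approx -0.034524$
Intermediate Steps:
$h = \frac{29}{840}$ ($h = - \frac{1}{-29 - \frac{1}{-1 - 28}} = - \frac{1}{-29 - \frac{1}{-29}} = - \frac{1}{-29 - - \frac{1}{29}} = - \frac{1}{-29 + \frac{1}{29}} = - \frac{1}{- \frac{840}{29}} = \left(-1\right) \left(- \frac{29}{840}\right) = \frac{29}{840} \approx 0.034524$)
$- h = \left(-1\right) \frac{29}{840} = - \frac{29}{840}$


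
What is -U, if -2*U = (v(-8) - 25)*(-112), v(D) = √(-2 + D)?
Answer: 1400 - 56*I*√10 ≈ 1400.0 - 177.09*I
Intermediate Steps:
U = -1400 + 56*I*√10 (U = -(√(-2 - 8) - 25)*(-112)/2 = -(√(-10) - 25)*(-112)/2 = -(I*√10 - 25)*(-112)/2 = -(-25 + I*√10)*(-112)/2 = -(2800 - 112*I*√10)/2 = -1400 + 56*I*√10 ≈ -1400.0 + 177.09*I)
-U = -(-1400 + 56*I*√10) = 1400 - 56*I*√10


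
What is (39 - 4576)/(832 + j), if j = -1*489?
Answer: -4537/343 ≈ -13.227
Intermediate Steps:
j = -489
(39 - 4576)/(832 + j) = (39 - 4576)/(832 - 489) = -4537/343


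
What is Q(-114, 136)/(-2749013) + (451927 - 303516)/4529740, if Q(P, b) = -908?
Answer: 412096772263/12452314146620 ≈ 0.033094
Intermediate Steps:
Q(-114, 136)/(-2749013) + (451927 - 303516)/4529740 = -908/(-2749013) + (451927 - 303516)/4529740 = -908*(-1/2749013) + 148411*(1/4529740) = 908/2749013 + 148411/4529740 = 412096772263/12452314146620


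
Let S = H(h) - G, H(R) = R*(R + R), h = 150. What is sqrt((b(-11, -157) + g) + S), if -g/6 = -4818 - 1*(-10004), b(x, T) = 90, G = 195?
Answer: 3*sqrt(1531) ≈ 117.38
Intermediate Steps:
H(R) = 2*R**2 (H(R) = R*(2*R) = 2*R**2)
S = 44805 (S = 2*150**2 - 1*195 = 2*22500 - 195 = 45000 - 195 = 44805)
g = -31116 (g = -6*(-4818 - 1*(-10004)) = -6*(-4818 + 10004) = -6*5186 = -31116)
sqrt((b(-11, -157) + g) + S) = sqrt((90 - 31116) + 44805) = sqrt(-31026 + 44805) = sqrt(13779) = 3*sqrt(1531)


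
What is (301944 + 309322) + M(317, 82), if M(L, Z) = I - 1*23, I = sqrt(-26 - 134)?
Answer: 611243 + 4*I*sqrt(10) ≈ 6.1124e+5 + 12.649*I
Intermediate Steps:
I = 4*I*sqrt(10) (I = sqrt(-160) = 4*I*sqrt(10) ≈ 12.649*I)
M(L, Z) = -23 + 4*I*sqrt(10) (M(L, Z) = 4*I*sqrt(10) - 1*23 = 4*I*sqrt(10) - 23 = -23 + 4*I*sqrt(10))
(301944 + 309322) + M(317, 82) = (301944 + 309322) + (-23 + 4*I*sqrt(10)) = 611266 + (-23 + 4*I*sqrt(10)) = 611243 + 4*I*sqrt(10)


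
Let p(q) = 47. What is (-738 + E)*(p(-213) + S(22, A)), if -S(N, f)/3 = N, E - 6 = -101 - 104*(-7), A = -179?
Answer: 1995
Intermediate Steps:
E = 633 (E = 6 + (-101 - 104*(-7)) = 6 + (-101 + 728) = 6 + 627 = 633)
S(N, f) = -3*N
(-738 + E)*(p(-213) + S(22, A)) = (-738 + 633)*(47 - 3*22) = -105*(47 - 66) = -105*(-19) = 1995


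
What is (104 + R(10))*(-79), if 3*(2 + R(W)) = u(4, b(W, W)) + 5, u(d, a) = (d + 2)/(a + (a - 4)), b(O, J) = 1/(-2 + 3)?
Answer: -24332/3 ≈ -8110.7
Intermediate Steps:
b(O, J) = 1 (b(O, J) = 1/1 = 1)
u(d, a) = (2 + d)/(-4 + 2*a) (u(d, a) = (2 + d)/(a + (-4 + a)) = (2 + d)/(-4 + 2*a))
R(W) = -4/3 (R(W) = -2 + ((2 + 4)/(2*(-2 + 1)) + 5)/3 = -2 + ((½)*6/(-1) + 5)/3 = -2 + ((½)*(-1)*6 + 5)/3 = -2 + (-3 + 5)/3 = -2 + (⅓)*2 = -2 + ⅔ = -4/3)
(104 + R(10))*(-79) = (104 - 4/3)*(-79) = (308/3)*(-79) = -24332/3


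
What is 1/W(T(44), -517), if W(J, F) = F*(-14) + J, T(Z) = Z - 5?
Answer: 1/7277 ≈ 0.00013742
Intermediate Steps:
T(Z) = -5 + Z
W(J, F) = J - 14*F (W(J, F) = -14*F + J = J - 14*F)
1/W(T(44), -517) = 1/((-5 + 44) - 14*(-517)) = 1/(39 + 7238) = 1/7277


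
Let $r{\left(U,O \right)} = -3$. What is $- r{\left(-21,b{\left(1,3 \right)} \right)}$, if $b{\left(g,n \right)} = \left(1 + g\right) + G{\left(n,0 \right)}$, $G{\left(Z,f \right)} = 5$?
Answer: $3$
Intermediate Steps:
$b{\left(g,n \right)} = 6 + g$ ($b{\left(g,n \right)} = \left(1 + g\right) + 5 = 6 + g$)
$- r{\left(-21,b{\left(1,3 \right)} \right)} = \left(-1\right) \left(-3\right) = 3$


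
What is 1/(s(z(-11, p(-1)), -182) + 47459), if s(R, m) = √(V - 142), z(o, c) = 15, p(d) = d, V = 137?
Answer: 47459/2252356686 - I*√5/2252356686 ≈ 2.1071e-5 - 9.9277e-10*I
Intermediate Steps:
s(R, m) = I*√5 (s(R, m) = √(137 - 142) = √(-5) = I*√5)
1/(s(z(-11, p(-1)), -182) + 47459) = 1/(I*√5 + 47459) = 1/(47459 + I*√5)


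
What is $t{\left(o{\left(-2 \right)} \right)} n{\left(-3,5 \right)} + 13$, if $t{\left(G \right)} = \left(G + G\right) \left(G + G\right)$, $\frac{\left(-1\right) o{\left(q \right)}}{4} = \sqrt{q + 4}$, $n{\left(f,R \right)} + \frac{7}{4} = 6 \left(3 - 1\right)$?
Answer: $1325$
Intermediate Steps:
$n{\left(f,R \right)} = \frac{41}{4}$ ($n{\left(f,R \right)} = - \frac{7}{4} + 6 \left(3 - 1\right) = - \frac{7}{4} + 6 \cdot 2 = - \frac{7}{4} + 12 = \frac{41}{4}$)
$o{\left(q \right)} = - 4 \sqrt{4 + q}$ ($o{\left(q \right)} = - 4 \sqrt{q + 4} = - 4 \sqrt{4 + q}$)
$t{\left(G \right)} = 4 G^{2}$ ($t{\left(G \right)} = 2 G 2 G = 4 G^{2}$)
$t{\left(o{\left(-2 \right)} \right)} n{\left(-3,5 \right)} + 13 = 4 \left(- 4 \sqrt{4 - 2}\right)^{2} \cdot \frac{41}{4} + 13 = 4 \left(- 4 \sqrt{2}\right)^{2} \cdot \frac{41}{4} + 13 = 4 \cdot 32 \cdot \frac{41}{4} + 13 = 128 \cdot \frac{41}{4} + 13 = 1312 + 13 = 1325$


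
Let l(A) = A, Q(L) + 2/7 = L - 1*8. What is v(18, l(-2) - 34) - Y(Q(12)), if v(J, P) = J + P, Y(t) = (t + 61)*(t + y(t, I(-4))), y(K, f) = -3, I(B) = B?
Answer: -3147/49 ≈ -64.224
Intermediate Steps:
Q(L) = -58/7 + L (Q(L) = -2/7 + (L - 1*8) = -2/7 + (L - 8) = -2/7 + (-8 + L) = -58/7 + L)
Y(t) = (-3 + t)*(61 + t) (Y(t) = (t + 61)*(t - 3) = (61 + t)*(-3 + t) = (-3 + t)*(61 + t))
v(18, l(-2) - 34) - Y(Q(12)) = (18 + (-2 - 34)) - (-183 + (-58/7 + 12)**2 + 58*(-58/7 + 12)) = (18 - 36) - (-183 + (26/7)**2 + 58*(26/7)) = -18 - (-183 + 676/49 + 1508/7) = -18 - 1*2265/49 = -18 - 2265/49 = -3147/49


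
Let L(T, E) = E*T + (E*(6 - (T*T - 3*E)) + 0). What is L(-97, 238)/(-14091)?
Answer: 298724/2013 ≈ 148.40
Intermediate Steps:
L(T, E) = E*T + E*(6 - T² + 3*E) (L(T, E) = E*T + (E*(6 - (T² - 3*E)) + 0) = E*T + (E*(6 + (-T² + 3*E)) + 0) = E*T + (E*(6 - T² + 3*E) + 0) = E*T + E*(6 - T² + 3*E))
L(-97, 238)/(-14091) = (238*(6 - 97 - 1*(-97)² + 3*238))/(-14091) = (238*(6 - 97 - 1*9409 + 714))*(-1/14091) = (238*(6 - 97 - 9409 + 714))*(-1/14091) = (238*(-8786))*(-1/14091) = -2091068*(-1/14091) = 298724/2013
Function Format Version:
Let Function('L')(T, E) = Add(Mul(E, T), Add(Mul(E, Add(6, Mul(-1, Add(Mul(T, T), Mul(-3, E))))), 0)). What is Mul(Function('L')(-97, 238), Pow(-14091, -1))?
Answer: Rational(298724, 2013) ≈ 148.40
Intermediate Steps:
Function('L')(T, E) = Add(Mul(E, T), Mul(E, Add(6, Mul(-1, Pow(T, 2)), Mul(3, E)))) (Function('L')(T, E) = Add(Mul(E, T), Add(Mul(E, Add(6, Mul(-1, Add(Pow(T, 2), Mul(-3, E))))), 0)) = Add(Mul(E, T), Add(Mul(E, Add(6, Add(Mul(-1, Pow(T, 2)), Mul(3, E)))), 0)) = Add(Mul(E, T), Add(Mul(E, Add(6, Mul(-1, Pow(T, 2)), Mul(3, E))), 0)) = Add(Mul(E, T), Mul(E, Add(6, Mul(-1, Pow(T, 2)), Mul(3, E)))))
Mul(Function('L')(-97, 238), Pow(-14091, -1)) = Mul(Mul(238, Add(6, -97, Mul(-1, Pow(-97, 2)), Mul(3, 238))), Pow(-14091, -1)) = Mul(Mul(238, Add(6, -97, Mul(-1, 9409), 714)), Rational(-1, 14091)) = Mul(Mul(238, Add(6, -97, -9409, 714)), Rational(-1, 14091)) = Mul(Mul(238, -8786), Rational(-1, 14091)) = Mul(-2091068, Rational(-1, 14091)) = Rational(298724, 2013)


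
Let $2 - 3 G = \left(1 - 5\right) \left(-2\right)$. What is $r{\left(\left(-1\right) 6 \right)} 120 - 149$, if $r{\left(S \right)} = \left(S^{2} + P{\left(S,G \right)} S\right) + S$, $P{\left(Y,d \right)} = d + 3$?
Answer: $2731$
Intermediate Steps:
$G = -2$ ($G = \frac{2}{3} - \frac{\left(1 - 5\right) \left(-2\right)}{3} = \frac{2}{3} - \frac{\left(-4\right) \left(-2\right)}{3} = \frac{2}{3} - \frac{8}{3} = -2$)
$P{\left(Y,d \right)} = 3 + d$
$r{\left(S \right)} = S^{2} + 2 S$ ($r{\left(S \right)} = \left(S^{2} + \left(3 - 2\right) S\right) + S = \left(S^{2} + 1 S\right) + S = \left(S^{2} + S\right) + S = \left(S + S^{2}\right) + S = S^{2} + 2 S$)
$r{\left(\left(-1\right) 6 \right)} 120 - 149 = \left(-1\right) 6 \left(2 - 6\right) 120 - 149 = - 6 \left(2 - 6\right) 120 - 149 = \left(-6\right) \left(-4\right) 120 - 149 = 24 \cdot 120 - 149 = 2880 - 149 = 2731$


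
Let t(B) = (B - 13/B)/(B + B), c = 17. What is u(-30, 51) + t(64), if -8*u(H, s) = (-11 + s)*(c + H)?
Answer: 536563/8192 ≈ 65.498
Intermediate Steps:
u(H, s) = -(-11 + s)*(17 + H)/8
t(B) = (B - 13/B)/(2*B) (t(B) = (B - 13/B)/((2*B)) = (B - 13/B)*(1/(2*B)) = (B - 13/B)/(2*B))
u(-30, 51) + t(64) = (187/8 - 17/8*51 + (11/8)*(-30) - ⅛*(-30)*51) + (½)*(-13 + 64²)/64² = (187/8 - 867/8 - 165/4 + 765/4) + (½)*(1/4096)*(-13 + 4096) = 65 + (½)*(1/4096)*4083 = 65 + 4083/8192 = 536563/8192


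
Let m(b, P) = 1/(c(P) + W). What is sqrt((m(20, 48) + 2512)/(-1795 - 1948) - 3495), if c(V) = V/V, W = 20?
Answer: I*sqrt(21597765017514)/78603 ≈ 59.124*I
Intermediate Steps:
c(V) = 1
m(b, P) = 1/21 (m(b, P) = 1/(1 + 20) = 1/21)
sqrt((m(20, 48) + 2512)/(-1795 - 1948) - 3495) = sqrt((1/21 + 2512)/(-1795 - 1948) - 3495) = sqrt((52753/21)/(-3743) - 3495) = sqrt((52753/21)*(-1/3743) - 3495) = sqrt(-52753/78603 - 3495) = sqrt(-274770238/78603) = I*sqrt(21597765017514)/78603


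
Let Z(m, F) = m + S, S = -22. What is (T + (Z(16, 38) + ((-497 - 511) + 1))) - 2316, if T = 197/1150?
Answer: -3828153/1150 ≈ -3328.8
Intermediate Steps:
T = 197/1150 (T = 197*(1/1150) = 197/1150 ≈ 0.17130)
Z(m, F) = -22 + m (Z(m, F) = m - 22 = -22 + m)
(T + (Z(16, 38) + ((-497 - 511) + 1))) - 2316 = (197/1150 + ((-22 + 16) + ((-497 - 511) + 1))) - 2316 = (197/1150 + (-6 + (-1008 + 1))) - 2316 = (197/1150 + (-6 - 1007)) - 2316 = (197/1150 - 1013) - 2316 = -1164753/1150 - 2316 = -3828153/1150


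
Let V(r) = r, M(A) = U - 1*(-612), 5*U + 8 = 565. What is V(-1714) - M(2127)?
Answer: -12187/5 ≈ -2437.4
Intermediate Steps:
U = 557/5 (U = -8/5 + (⅕)*565 = -8/5 + 113 = 557/5 ≈ 111.40)
M(A) = 3617/5 (M(A) = 557/5 - 1*(-612) = 557/5 + 612 = 3617/5)
V(-1714) - M(2127) = -1714 - 1*3617/5 = -1714 - 3617/5 = -12187/5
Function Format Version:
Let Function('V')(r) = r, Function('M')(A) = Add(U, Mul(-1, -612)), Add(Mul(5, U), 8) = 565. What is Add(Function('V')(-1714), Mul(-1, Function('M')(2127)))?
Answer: Rational(-12187, 5) ≈ -2437.4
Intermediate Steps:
U = Rational(557, 5) (U = Add(Rational(-8, 5), Mul(Rational(1, 5), 565)) = Add(Rational(-8, 5), 113) = Rational(557, 5) ≈ 111.40)
Function('M')(A) = Rational(3617, 5) (Function('M')(A) = Add(Rational(557, 5), Mul(-1, -612)) = Add(Rational(557, 5), 612) = Rational(3617, 5))
Add(Function('V')(-1714), Mul(-1, Function('M')(2127))) = Add(-1714, Mul(-1, Rational(3617, 5))) = Add(-1714, Rational(-3617, 5)) = Rational(-12187, 5)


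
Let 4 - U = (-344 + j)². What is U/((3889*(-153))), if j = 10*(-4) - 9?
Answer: 9085/35001 ≈ 0.25956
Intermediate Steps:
j = -49 (j = -40 - 9 = -49)
U = -154445 (U = 4 - (-344 - 49)² = 4 - 1*(-393)² = 4 - 1*154449 = 4 - 154449 = -154445)
U/((3889*(-153))) = -154445/(3889*(-153)) = -154445/(-595017) = -154445*(-1/595017) = 9085/35001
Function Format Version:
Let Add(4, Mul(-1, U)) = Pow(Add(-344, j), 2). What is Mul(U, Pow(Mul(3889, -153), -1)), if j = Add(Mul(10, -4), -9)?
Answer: Rational(9085, 35001) ≈ 0.25956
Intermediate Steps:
j = -49 (j = Add(-40, -9) = -49)
U = -154445 (U = Add(4, Mul(-1, Pow(Add(-344, -49), 2))) = Add(4, Mul(-1, Pow(-393, 2))) = Add(4, Mul(-1, 154449)) = Add(4, -154449) = -154445)
Mul(U, Pow(Mul(3889, -153), -1)) = Mul(-154445, Pow(Mul(3889, -153), -1)) = Mul(-154445, Pow(-595017, -1)) = Mul(-154445, Rational(-1, 595017)) = Rational(9085, 35001)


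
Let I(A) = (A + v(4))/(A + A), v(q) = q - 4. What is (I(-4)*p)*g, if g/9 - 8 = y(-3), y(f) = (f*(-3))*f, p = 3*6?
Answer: -1539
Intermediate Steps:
v(q) = -4 + q
I(A) = ½ (I(A) = (A + (-4 + 4))/(A + A) = (A + 0)/((2*A)) = A*(1/(2*A)) = ½)
p = 18
y(f) = -3*f² (y(f) = (-3*f)*f = -3*f²)
g = -171 (g = 72 + 9*(-3*(-3)²) = 72 + 9*(-3*9) = 72 + 9*(-27) = 72 - 243 = -171)
(I(-4)*p)*g = ((½)*18)*(-171) = 9*(-171) = -1539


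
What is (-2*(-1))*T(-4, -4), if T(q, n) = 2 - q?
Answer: 12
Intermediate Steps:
(-2*(-1))*T(-4, -4) = (-2*(-1))*(2 - 1*(-4)) = 2*(2 + 4) = 2*6 = 12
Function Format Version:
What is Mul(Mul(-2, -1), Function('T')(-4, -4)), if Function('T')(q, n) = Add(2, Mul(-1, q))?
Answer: 12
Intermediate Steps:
Mul(Mul(-2, -1), Function('T')(-4, -4)) = Mul(Mul(-2, -1), Add(2, Mul(-1, -4))) = Mul(2, Add(2, 4)) = Mul(2, 6) = 12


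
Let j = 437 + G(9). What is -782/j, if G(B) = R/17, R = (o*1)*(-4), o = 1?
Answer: -13294/7425 ≈ -1.7904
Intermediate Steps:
R = -4 (R = (1*1)*(-4) = 1*(-4) = -4)
G(B) = -4/17
j = 7425/17 (j = 437 - 4/17 = 7425/17 ≈ 436.76)
-782/j = -782/7425/17 = -782*17/7425 = -13294/7425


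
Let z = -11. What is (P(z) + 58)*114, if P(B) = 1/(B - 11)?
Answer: 72675/11 ≈ 6606.8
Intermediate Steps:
P(B) = 1/(-11 + B)
(P(z) + 58)*114 = (1/(-11 - 11) + 58)*114 = (1/(-22) + 58)*114 = (-1/22 + 58)*114 = (1275/22)*114 = 72675/11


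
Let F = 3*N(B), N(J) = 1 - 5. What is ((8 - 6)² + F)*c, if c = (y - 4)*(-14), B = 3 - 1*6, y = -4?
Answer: -896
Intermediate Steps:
B = -3 (B = 3 - 6 = -3)
N(J) = -4
F = -12 (F = 3*(-4) = -12)
c = 112 (c = (-4 - 4)*(-14) = -8*(-14) = 112)
((8 - 6)² + F)*c = ((8 - 6)² - 12)*112 = (2² - 12)*112 = (4 - 12)*112 = -8*112 = -896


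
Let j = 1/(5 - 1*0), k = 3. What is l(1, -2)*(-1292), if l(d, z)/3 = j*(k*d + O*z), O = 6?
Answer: 34884/5 ≈ 6976.8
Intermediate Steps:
j = ⅕ (j = 1/(5 + 0) = 1/5 = ⅕ ≈ 0.20000)
l(d, z) = 9*d/5 + 18*z/5 (l(d, z) = 3*((3*d + 6*z)/5) = 3*(3*d/5 + 6*z/5) = 9*d/5 + 18*z/5)
l(1, -2)*(-1292) = ((9/5)*1 + (18/5)*(-2))*(-1292) = (9/5 - 36/5)*(-1292) = -27/5*(-1292) = 34884/5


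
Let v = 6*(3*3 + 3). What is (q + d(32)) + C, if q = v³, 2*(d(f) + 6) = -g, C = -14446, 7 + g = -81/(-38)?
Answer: 27268681/76 ≈ 3.5880e+5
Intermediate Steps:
g = -185/38 (g = -7 - 81/(-38) = -7 - 81*(-1/38) = -7 + 81/38 = -185/38 ≈ -4.8684)
v = 72 (v = 6*(9 + 3) = 6*12 = 72)
d(f) = -271/76 (d(f) = -6 + (-1*(-185/38))/2 = -6 + (½)*(185/38) = -6 + 185/76 = -271/76)
q = 373248 (q = 72³ = 373248)
(q + d(32)) + C = (373248 - 271/76) - 14446 = 28366577/76 - 14446 = 27268681/76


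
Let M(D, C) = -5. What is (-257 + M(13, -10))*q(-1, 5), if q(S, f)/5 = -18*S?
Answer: -23580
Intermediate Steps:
q(S, f) = -90*S (q(S, f) = 5*(-18*S) = -90*S)
(-257 + M(13, -10))*q(-1, 5) = (-257 - 5)*(-90*(-1)) = -262*90 = -23580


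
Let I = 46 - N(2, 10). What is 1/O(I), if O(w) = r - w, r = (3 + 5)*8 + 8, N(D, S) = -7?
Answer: 1/19 ≈ 0.052632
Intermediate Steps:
I = 53 (I = 46 - 1*(-7) = 46 + 7 = 53)
r = 72 (r = 8*8 + 8 = 64 + 8 = 72)
O(w) = 72 - w
1/O(I) = 1/(72 - 1*53) = 1/(72 - 53) = 1/19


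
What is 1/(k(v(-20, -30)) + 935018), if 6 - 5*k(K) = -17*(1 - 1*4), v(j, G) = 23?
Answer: 1/935009 ≈ 1.0695e-6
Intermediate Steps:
k(K) = -9 (k(K) = 6/5 - (-17)*(1 - 1*4)/5 = 6/5 - (-17)*(1 - 4)/5 = 6/5 - (-17)*(-3)/5 = 6/5 - 1/5*51 = 6/5 - 51/5 = -9)
1/(k(v(-20, -30)) + 935018) = 1/(-9 + 935018) = 1/935009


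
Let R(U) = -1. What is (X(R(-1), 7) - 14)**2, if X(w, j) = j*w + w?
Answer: 484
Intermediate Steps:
X(w, j) = w + j*w
(X(R(-1), 7) - 14)**2 = (-(1 + 7) - 14)**2 = (-1*8 - 14)**2 = (-8 - 14)**2 = (-22)**2 = 484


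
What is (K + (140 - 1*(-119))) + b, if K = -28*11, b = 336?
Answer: 287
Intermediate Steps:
K = -308
(K + (140 - 1*(-119))) + b = (-308 + (140 - 1*(-119))) + 336 = (-308 + (140 + 119)) + 336 = (-308 + 259) + 336 = -49 + 336 = 287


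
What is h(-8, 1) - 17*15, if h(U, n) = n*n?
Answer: -254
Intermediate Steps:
h(U, n) = n**2
h(-8, 1) - 17*15 = 1**2 - 17*15 = 1 - 255 = -254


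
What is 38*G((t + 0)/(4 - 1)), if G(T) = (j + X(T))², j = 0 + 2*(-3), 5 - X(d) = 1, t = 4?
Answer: 152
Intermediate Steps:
X(d) = 4 (X(d) = 5 - 1*1 = 5 - 1 = 4)
j = -6 (j = 0 - 6 = -6)
G(T) = 4 (G(T) = (-6 + 4)² = (-2)² = 4)
38*G((t + 0)/(4 - 1)) = 38*4 = 152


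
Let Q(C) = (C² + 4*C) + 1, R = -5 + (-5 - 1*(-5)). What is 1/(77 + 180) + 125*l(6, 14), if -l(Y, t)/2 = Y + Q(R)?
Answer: -770999/257 ≈ -3000.0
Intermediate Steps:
R = -5 (R = -5 + (-5 + 5) = -5 + 0 = -5)
Q(C) = 1 + C² + 4*C
l(Y, t) = -12 - 2*Y (l(Y, t) = -2*(Y + (1 + (-5)² + 4*(-5))) = -2*(Y + (1 + 25 - 20)) = -2*(Y + 6) = -2*(6 + Y) = -12 - 2*Y)
1/(77 + 180) + 125*l(6, 14) = 1/(77 + 180) + 125*(-12 - 2*6) = 1/257 + 125*(-12 - 12) = 1/257 + 125*(-24) = 1/257 - 3000 = -770999/257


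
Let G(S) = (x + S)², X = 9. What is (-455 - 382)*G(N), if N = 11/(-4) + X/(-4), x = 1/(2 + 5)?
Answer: -967572/49 ≈ -19746.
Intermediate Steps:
x = ⅐ (x = 1/7 = ⅐ ≈ 0.14286)
N = -5 (N = 11/(-4) + 9/(-4) = 11*(-¼) + 9*(-¼) = -11/4 - 9/4 = -5)
G(S) = (⅐ + S)²
(-455 - 382)*G(N) = (-455 - 382)*((1 + 7*(-5))²/49) = -837*(1 - 35)²/49 = -837*(-34)²/49 = -837*1156/49 = -967572/49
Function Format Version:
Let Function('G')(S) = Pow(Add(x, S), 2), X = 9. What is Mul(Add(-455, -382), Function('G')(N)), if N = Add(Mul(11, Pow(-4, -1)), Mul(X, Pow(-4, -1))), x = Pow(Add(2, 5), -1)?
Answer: Rational(-967572, 49) ≈ -19746.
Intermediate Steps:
x = Rational(1, 7) (x = Pow(7, -1) = Rational(1, 7) ≈ 0.14286)
N = -5 (N = Add(Mul(11, Pow(-4, -1)), Mul(9, Pow(-4, -1))) = Add(Mul(11, Rational(-1, 4)), Mul(9, Rational(-1, 4))) = Add(Rational(-11, 4), Rational(-9, 4)) = -5)
Function('G')(S) = Pow(Add(Rational(1, 7), S), 2)
Mul(Add(-455, -382), Function('G')(N)) = Mul(Add(-455, -382), Mul(Rational(1, 49), Pow(Add(1, Mul(7, -5)), 2))) = Mul(-837, Mul(Rational(1, 49), Pow(Add(1, -35), 2))) = Mul(-837, Mul(Rational(1, 49), Pow(-34, 2))) = Mul(-837, Mul(Rational(1, 49), 1156)) = Mul(-837, Rational(1156, 49)) = Rational(-967572, 49)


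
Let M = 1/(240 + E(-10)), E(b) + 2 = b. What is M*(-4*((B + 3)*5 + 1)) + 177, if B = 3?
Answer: 10058/57 ≈ 176.46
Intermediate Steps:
E(b) = -2 + b
M = 1/228 (M = 1/(240 + (-2 - 10)) = 1/(240 - 12) = 1/228 ≈ 0.0043860)
M*(-4*((B + 3)*5 + 1)) + 177 = (-4*((3 + 3)*5 + 1))/228 + 177 = (-4*(6*5 + 1))/228 + 177 = (-4*(30 + 1))/228 + 177 = (-4*31)/228 + 177 = (1/228)*(-124) + 177 = -31/57 + 177 = 10058/57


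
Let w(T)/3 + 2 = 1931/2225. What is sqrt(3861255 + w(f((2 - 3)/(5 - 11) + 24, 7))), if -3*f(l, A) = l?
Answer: 3*sqrt(84958260978)/445 ≈ 1965.0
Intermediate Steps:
f(l, A) = -l/3
w(T) = -7557/2225 (w(T) = -6 + 3*(1931/2225) = -6 + 5793/2225 = -7557/2225)
sqrt(3861255 + w(f((2 - 3)/(5 - 11) + 24, 7))) = sqrt(3861255 - 7557/2225) = sqrt(8591284818/2225) = 3*sqrt(84958260978)/445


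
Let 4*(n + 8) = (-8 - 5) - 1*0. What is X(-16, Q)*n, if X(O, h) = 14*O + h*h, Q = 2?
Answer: 2475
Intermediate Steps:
X(O, h) = h² + 14*O (X(O, h) = 14*O + h² = h² + 14*O)
n = -45/4 (n = -8 + ((-8 - 5) - 1*0)/4 = -8 + (-13 + 0)/4 = -8 + (¼)*(-13) = -8 - 13/4 = -45/4 ≈ -11.250)
X(-16, Q)*n = (2² + 14*(-16))*(-45/4) = (4 - 224)*(-45/4) = -220*(-45/4) = 2475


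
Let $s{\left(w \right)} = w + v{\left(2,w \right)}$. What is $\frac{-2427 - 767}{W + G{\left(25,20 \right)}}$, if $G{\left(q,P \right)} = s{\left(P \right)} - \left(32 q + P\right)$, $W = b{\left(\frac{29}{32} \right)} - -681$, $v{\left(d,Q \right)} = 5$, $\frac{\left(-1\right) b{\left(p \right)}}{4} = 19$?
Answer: $\frac{1597}{95} \approx 16.811$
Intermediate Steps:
$b{\left(p \right)} = -76$ ($b{\left(p \right)} = \left(-4\right) 19 = -76$)
$W = 605$ ($W = -76 - -681 = -76 + 681 = 605$)
$s{\left(w \right)} = 5 + w$ ($s{\left(w \right)} = w + 5 = 5 + w$)
$G{\left(q,P \right)} = 5 - 32 q$ ($G{\left(q,P \right)} = \left(5 + P\right) - \left(32 q + P\right) = \left(5 + P\right) - \left(P + 32 q\right) = 5 - 32 q$)
$\frac{-2427 - 767}{W + G{\left(25,20 \right)}} = \frac{-2427 - 767}{605 + \left(5 - 800\right)} = - \frac{3194}{605 + \left(5 - 800\right)} = - \frac{3194}{605 - 795} = - \frac{3194}{-190} = \left(-3194\right) \left(- \frac{1}{190}\right) = \frac{1597}{95}$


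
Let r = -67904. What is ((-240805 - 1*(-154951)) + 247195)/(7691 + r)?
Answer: -161341/60213 ≈ -2.6795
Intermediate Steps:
((-240805 - 1*(-154951)) + 247195)/(7691 + r) = ((-240805 - 1*(-154951)) + 247195)/(7691 - 67904) = ((-240805 + 154951) + 247195)/(-60213) = (-85854 + 247195)*(-1/60213) = 161341*(-1/60213) = -161341/60213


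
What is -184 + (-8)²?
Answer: -120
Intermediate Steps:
-184 + (-8)² = -184 + 64 = -120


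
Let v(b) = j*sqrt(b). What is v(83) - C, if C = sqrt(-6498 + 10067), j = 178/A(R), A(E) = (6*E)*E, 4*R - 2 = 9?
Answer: -sqrt(3569) + 1424*sqrt(83)/363 ≈ -24.002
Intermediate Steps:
R = 11/4 (R = 1/2 + (1/4)*9 = 1/2 + 9/4 = 11/4 ≈ 2.7500)
A(E) = 6*E**2
j = 1424/363 (j = 178/((6*(11/4)**2)) = 178/((6*(121/16))) = 178/(363/8) = 178*(8/363) = 1424/363 ≈ 3.9229)
v(b) = 1424*sqrt(b)/363
C = sqrt(3569) ≈ 59.741
v(83) - C = 1424*sqrt(83)/363 - sqrt(3569) = -sqrt(3569) + 1424*sqrt(83)/363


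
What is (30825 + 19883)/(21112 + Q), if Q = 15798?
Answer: 25354/18455 ≈ 1.3738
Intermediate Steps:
(30825 + 19883)/(21112 + Q) = (30825 + 19883)/(21112 + 15798) = 50708/36910 = 50708*(1/36910) = 25354/18455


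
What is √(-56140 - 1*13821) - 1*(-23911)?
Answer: 23911 + I*√69961 ≈ 23911.0 + 264.5*I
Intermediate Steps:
√(-56140 - 1*13821) - 1*(-23911) = √(-56140 - 13821) + 23911 = √(-69961) + 23911 = I*√69961 + 23911 = 23911 + I*√69961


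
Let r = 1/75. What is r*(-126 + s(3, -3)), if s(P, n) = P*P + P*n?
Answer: -42/25 ≈ -1.6800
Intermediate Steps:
s(P, n) = P² + P*n
r = 1/75 ≈ 0.013333
r*(-126 + s(3, -3)) = (-126 + 3*(3 - 3))/75 = (-126 + 3*0)/75 = (-126 + 0)/75 = (1/75)*(-126) = -42/25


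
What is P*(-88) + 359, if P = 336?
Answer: -29209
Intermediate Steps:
P*(-88) + 359 = 336*(-88) + 359 = -29568 + 359 = -29209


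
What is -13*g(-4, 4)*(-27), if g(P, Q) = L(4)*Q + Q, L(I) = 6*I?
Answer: 35100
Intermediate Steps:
g(P, Q) = 25*Q (g(P, Q) = (6*4)*Q + Q = 24*Q + Q = 25*Q)
-13*g(-4, 4)*(-27) = -325*4*(-27) = -13*100*(-27) = -1300*(-27) = 35100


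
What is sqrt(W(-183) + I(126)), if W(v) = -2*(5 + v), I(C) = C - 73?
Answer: sqrt(409) ≈ 20.224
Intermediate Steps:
I(C) = -73 + C
W(v) = -10 - 2*v
sqrt(W(-183) + I(126)) = sqrt((-10 - 2*(-183)) + (-73 + 126)) = sqrt((-10 + 366) + 53) = sqrt(356 + 53) = sqrt(409)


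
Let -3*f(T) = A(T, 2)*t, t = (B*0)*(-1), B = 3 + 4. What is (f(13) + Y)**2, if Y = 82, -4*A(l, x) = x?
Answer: 6724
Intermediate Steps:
A(l, x) = -x/4
B = 7
t = 0 (t = (7*0)*(-1) = 0*(-1) = 0)
f(T) = 0 (f(T) = -(-1/4*2)*0/3 = -(-1)*0/6 = -1/3*0 = 0)
(f(13) + Y)**2 = (0 + 82)**2 = 82**2 = 6724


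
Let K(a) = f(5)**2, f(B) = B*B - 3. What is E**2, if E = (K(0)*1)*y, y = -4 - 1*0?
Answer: 3748096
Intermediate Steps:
f(B) = -3 + B**2 (f(B) = B**2 - 3 = -3 + B**2)
K(a) = 484 (K(a) = (-3 + 5**2)**2 = (-3 + 25)**2 = 22**2 = 484)
y = -4 (y = -4 + 0 = -4)
E = -1936 (E = (484*1)*(-4) = 484*(-4) = -1936)
E**2 = (-1936)**2 = 3748096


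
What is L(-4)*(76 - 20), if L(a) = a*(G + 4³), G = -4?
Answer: -13440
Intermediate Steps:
L(a) = 60*a (L(a) = a*(-4 + 4³) = a*(-4 + 64) = a*60 = 60*a)
L(-4)*(76 - 20) = (60*(-4))*(76 - 20) = -240*56 = -13440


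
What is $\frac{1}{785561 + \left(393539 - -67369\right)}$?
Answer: $\frac{1}{1246469} \approx 8.0227 \cdot 10^{-7}$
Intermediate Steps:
$\frac{1}{785561 + \left(393539 - -67369\right)} = \frac{1}{785561 + \left(393539 + 67369\right)} = \frac{1}{785561 + 460908} = \frac{1}{1246469}$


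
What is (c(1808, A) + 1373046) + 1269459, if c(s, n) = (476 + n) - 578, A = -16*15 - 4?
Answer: 2642159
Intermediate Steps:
A = -244 (A = -240 - 4 = -244)
c(s, n) = -102 + n
(c(1808, A) + 1373046) + 1269459 = ((-102 - 244) + 1373046) + 1269459 = (-346 + 1373046) + 1269459 = 1372700 + 1269459 = 2642159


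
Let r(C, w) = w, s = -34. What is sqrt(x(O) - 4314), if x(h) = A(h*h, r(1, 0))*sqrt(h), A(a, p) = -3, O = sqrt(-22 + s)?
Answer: sqrt(-4314 - 3*2**(3/4)*7**(1/4)*sqrt(I)) ≈ 0.0441 - 65.725*I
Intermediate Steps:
O = 2*I*sqrt(14) (O = sqrt(-22 - 34) = sqrt(-56) = 2*I*sqrt(14) ≈ 7.4833*I)
x(h) = -3*sqrt(h)
sqrt(x(O) - 4314) = sqrt(-3*2**(3/4)*7**(1/4)*sqrt(I) - 4314) = sqrt(-4314 - 3*2**(3/4)*7**(1/4)*sqrt(I))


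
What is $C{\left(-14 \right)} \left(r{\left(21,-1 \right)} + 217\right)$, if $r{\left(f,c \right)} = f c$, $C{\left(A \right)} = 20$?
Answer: $3920$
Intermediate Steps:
$r{\left(f,c \right)} = c f$
$C{\left(-14 \right)} \left(r{\left(21,-1 \right)} + 217\right) = 20 \left(\left(-1\right) 21 + 217\right) = 20 \left(-21 + 217\right) = 20 \cdot 196 = 3920$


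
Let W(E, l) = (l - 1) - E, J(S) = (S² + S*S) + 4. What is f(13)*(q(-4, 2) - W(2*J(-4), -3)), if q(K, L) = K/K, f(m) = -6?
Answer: -462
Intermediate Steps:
J(S) = 4 + 2*S² (J(S) = (S² + S²) + 4 = 2*S² + 4 = 4 + 2*S²)
W(E, l) = -1 + l - E (W(E, l) = (-1 + l) - E = -1 + l - E)
q(K, L) = 1
f(13)*(q(-4, 2) - W(2*J(-4), -3)) = -6*(1 - (-1 - 3 - 2*(4 + 2*(-4)²))) = -6*(1 - (-1 - 3 - 2*(4 + 2*16))) = -6*(1 - (-1 - 3 - 2*(4 + 32))) = -6*(1 - (-1 - 3 - 2*36)) = -6*(1 - (-1 - 3 - 1*72)) = -6*(1 - (-1 - 3 - 72)) = -6*(1 - 1*(-76)) = -6*(1 + 76) = -6*77 = -462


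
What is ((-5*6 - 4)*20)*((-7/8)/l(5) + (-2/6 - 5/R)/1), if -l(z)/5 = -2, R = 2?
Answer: 11917/6 ≈ 1986.2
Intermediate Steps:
l(z) = 10 (l(z) = -5*(-2) = 10)
((-5*6 - 4)*20)*((-7/8)/l(5) + (-2/6 - 5/R)/1) = ((-5*6 - 4)*20)*(-7/8/10 + (-2/6 - 5/2)/1) = ((-30 - 4)*20)*(-7*⅛*(⅒) + (-2*⅙ - 5*½)*1) = (-34*20)*(-7/8*⅒ + (-⅓ - 5/2)*1) = -680*(-7/80 - 17/6*1) = -680*(-7/80 - 17/6) = -680*(-701/240) = 11917/6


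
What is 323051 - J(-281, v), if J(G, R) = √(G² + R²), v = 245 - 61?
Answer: 323051 - √112817 ≈ 3.2272e+5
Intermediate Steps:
v = 184
323051 - J(-281, v) = 323051 - √((-281)² + 184²) = 323051 - √(78961 + 33856) = 323051 - √112817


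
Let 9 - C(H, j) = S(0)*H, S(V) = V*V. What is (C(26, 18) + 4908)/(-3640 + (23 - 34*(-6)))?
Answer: -4917/3413 ≈ -1.4407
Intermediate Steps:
S(V) = V**2
C(H, j) = 9 (C(H, j) = 9 - 0**2*H = 9 - 0*H = 9 - 1*0 = 9 + 0 = 9)
(C(26, 18) + 4908)/(-3640 + (23 - 34*(-6))) = (9 + 4908)/(-3640 + (23 - 34*(-6))) = 4917/(-3640 + (23 + 204)) = 4917/(-3640 + 227) = 4917/(-3413) = 4917*(-1/3413) = -4917/3413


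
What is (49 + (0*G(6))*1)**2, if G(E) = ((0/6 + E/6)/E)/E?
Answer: 2401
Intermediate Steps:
G(E) = 1/(6*E) (G(E) = ((0*(1/6) + E*(1/6))/E)/E = ((0 + E/6)/E)/E = ((E/6)/E)/E = 1/(6*E))
(49 + (0*G(6))*1)**2 = (49 + (0*((1/6)/6))*1)**2 = (49 + (0*((1/6)*(1/6)))*1)**2 = (49 + (0*(1/36))*1)**2 = (49 + 0*1)**2 = (49 + 0)**2 = 49**2 = 2401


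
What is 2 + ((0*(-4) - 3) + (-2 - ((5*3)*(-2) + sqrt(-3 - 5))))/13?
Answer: 51/13 - 2*I*sqrt(2)/13 ≈ 3.9231 - 0.21757*I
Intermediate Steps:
2 + ((0*(-4) - 3) + (-2 - ((5*3)*(-2) + sqrt(-3 - 5))))/13 = 2 + ((0 - 3) + (-2 - (15*(-2) + sqrt(-8))))*(1/13) = 2 + (-3 + (-2 - (-30 + 2*I*sqrt(2))))*(1/13) = 2 + (-3 + (-2 + (30 - 2*I*sqrt(2))))*(1/13) = 2 + (-3 + (28 - 2*I*sqrt(2)))*(1/13) = 2 + (25 - 2*I*sqrt(2))*(1/13) = 2 + (25/13 - 2*I*sqrt(2)/13) = 51/13 - 2*I*sqrt(2)/13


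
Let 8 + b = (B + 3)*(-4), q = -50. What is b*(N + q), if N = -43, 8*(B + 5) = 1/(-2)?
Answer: -93/4 ≈ -23.250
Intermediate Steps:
B = -81/16 (B = -5 + (1/(-2))/8 = -5 + (1*(-½))/8 = -5 + (⅛)*(-½) = -5 - 1/16 = -81/16 ≈ -5.0625)
b = ¼ (b = -8 + (-81/16 + 3)*(-4) = -8 - 33/16*(-4) = -8 + 33/4 = ¼ ≈ 0.25000)
b*(N + q) = (-43 - 50)/4 = (¼)*(-93) = -93/4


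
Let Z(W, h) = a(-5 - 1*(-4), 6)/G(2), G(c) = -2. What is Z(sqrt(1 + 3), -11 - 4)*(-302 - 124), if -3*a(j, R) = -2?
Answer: 142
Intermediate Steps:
a(j, R) = 2/3 (a(j, R) = -1/3*(-2) = 2/3)
Z(W, h) = -1/3 (Z(W, h) = (2/3)/(-2) = (2/3)*(-1/2) = -1/3)
Z(sqrt(1 + 3), -11 - 4)*(-302 - 124) = -(-302 - 124)/3 = -1/3*(-426) = 142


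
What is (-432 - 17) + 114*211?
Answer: 23605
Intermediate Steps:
(-432 - 17) + 114*211 = -449 + 24054 = 23605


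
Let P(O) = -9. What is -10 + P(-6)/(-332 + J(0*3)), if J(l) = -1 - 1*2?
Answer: -3341/335 ≈ -9.9731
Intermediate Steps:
J(l) = -3 (J(l) = -1 - 2 = -3)
-10 + P(-6)/(-332 + J(0*3)) = -10 - 9/(-332 - 3) = -10 - 9/(-335) = -10 - 1/335*(-9) = -10 + 9/335 = -3341/335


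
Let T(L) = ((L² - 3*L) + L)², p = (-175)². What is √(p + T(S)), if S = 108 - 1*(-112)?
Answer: 5*√92007689 ≈ 47960.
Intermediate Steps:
S = 220 (S = 108 + 112 = 220)
p = 30625
T(L) = (L² - 2*L)²
√(p + T(S)) = √(30625 + 220²*(-2 + 220)²) = √(30625 + 48400*218²) = √(30625 + 48400*47524) = √(30625 + 2300161600) = √2300192225 = 5*√92007689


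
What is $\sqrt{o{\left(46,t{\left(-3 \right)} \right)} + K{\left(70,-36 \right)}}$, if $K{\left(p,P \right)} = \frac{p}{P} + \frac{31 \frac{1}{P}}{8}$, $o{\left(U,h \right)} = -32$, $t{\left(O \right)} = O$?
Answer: $\frac{i \sqrt{19614}}{24} \approx 5.8354 i$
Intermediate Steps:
$K{\left(p,P \right)} = \frac{31}{8 P} + \frac{p}{P}$ ($K{\left(p,P \right)} = \frac{p}{P} + \frac{31}{P} \frac{1}{8} = \frac{p}{P} + \frac{31}{8 P} = \frac{31}{8 P} + \frac{p}{P}$)
$\sqrt{o{\left(46,t{\left(-3 \right)} \right)} + K{\left(70,-36 \right)}} = \sqrt{-32 + \frac{\frac{31}{8} + 70}{-36}} = \sqrt{-32 - \frac{197}{96}} = \sqrt{- \frac{3269}{96}} = \frac{i \sqrt{19614}}{24}$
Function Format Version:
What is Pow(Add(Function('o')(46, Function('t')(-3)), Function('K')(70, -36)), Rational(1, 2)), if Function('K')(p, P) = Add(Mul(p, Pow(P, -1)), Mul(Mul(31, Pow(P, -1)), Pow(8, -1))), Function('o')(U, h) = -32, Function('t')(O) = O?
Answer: Mul(Rational(1, 24), I, Pow(19614, Rational(1, 2))) ≈ Mul(5.8354, I)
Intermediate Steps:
Function('K')(p, P) = Add(Mul(Rational(31, 8), Pow(P, -1)), Mul(p, Pow(P, -1))) (Function('K')(p, P) = Add(Mul(p, Pow(P, -1)), Mul(Mul(31, Pow(P, -1)), Rational(1, 8))) = Add(Mul(p, Pow(P, -1)), Mul(Rational(31, 8), Pow(P, -1))) = Add(Mul(Rational(31, 8), Pow(P, -1)), Mul(p, Pow(P, -1))))
Pow(Add(Function('o')(46, Function('t')(-3)), Function('K')(70, -36)), Rational(1, 2)) = Pow(Add(-32, Mul(Pow(-36, -1), Add(Rational(31, 8), 70))), Rational(1, 2)) = Pow(Add(-32, Mul(Rational(-1, 36), Rational(591, 8))), Rational(1, 2)) = Pow(Add(-32, Rational(-197, 96)), Rational(1, 2)) = Pow(Rational(-3269, 96), Rational(1, 2)) = Mul(Rational(1, 24), I, Pow(19614, Rational(1, 2)))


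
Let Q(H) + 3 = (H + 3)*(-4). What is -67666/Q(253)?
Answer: 67666/1027 ≈ 65.887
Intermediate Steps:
Q(H) = -15 - 4*H (Q(H) = -3 + (H + 3)*(-4) = -3 + (3 + H)*(-4) = -3 + (-12 - 4*H) = -15 - 4*H)
-67666/Q(253) = -67666/(-15 - 4*253) = -67666/(-15 - 1012) = -67666/(-1027) = -67666*(-1/1027) = 67666/1027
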